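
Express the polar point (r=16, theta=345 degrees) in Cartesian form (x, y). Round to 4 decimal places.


x = 16 * cos(345) = 15.4548
y = 16 * sin(345) = -4.1411

(15.4548, -4.1411)


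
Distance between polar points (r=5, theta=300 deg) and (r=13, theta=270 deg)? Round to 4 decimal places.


d = sqrt(r1^2 + r2^2 - 2*r1*r2*cos(t2-t1))
d = sqrt(5^2 + 13^2 - 2*5*13*cos(270-300)) = 9.0231

9.0231


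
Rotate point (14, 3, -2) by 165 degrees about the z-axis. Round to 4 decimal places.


x' = 14*cos(165) - 3*sin(165) = -14.2994
y' = 14*sin(165) + 3*cos(165) = 0.7257
z' = -2

(-14.2994, 0.7257, -2)


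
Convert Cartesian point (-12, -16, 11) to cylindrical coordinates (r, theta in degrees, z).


r = sqrt((-12)^2 + (-16)^2) = 20
theta = atan2(-16, -12) = 233.1301 deg
z = 11

r = 20, theta = 233.1301 deg, z = 11


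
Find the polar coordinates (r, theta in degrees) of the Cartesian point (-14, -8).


r = sqrt((-14)^2 + (-8)^2) = 16.1245
theta = atan2(-8, -14) = 209.7449 degrees

r = 16.1245, theta = 209.7449 degrees


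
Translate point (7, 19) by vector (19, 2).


Translation: (x+dx, y+dy) = (7+19, 19+2) = (26, 21)

(26, 21)


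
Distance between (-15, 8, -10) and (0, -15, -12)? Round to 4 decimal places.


d = sqrt((0--15)^2 + (-15-8)^2 + (-12--10)^2) = 27.5318

27.5318


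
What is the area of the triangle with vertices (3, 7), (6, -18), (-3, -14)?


Area = |x1(y2-y3) + x2(y3-y1) + x3(y1-y2)| / 2
= |3*(-18--14) + 6*(-14-7) + -3*(7--18)| / 2
= 106.5

106.5


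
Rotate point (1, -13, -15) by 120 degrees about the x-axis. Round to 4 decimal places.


x' = 1
y' = -13*cos(120) - -15*sin(120) = 19.4904
z' = -13*sin(120) + -15*cos(120) = -3.7583

(1, 19.4904, -3.7583)


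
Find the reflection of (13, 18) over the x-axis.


Reflection across x-axis: (x, y) -> (x, -y)
(13, 18) -> (13, -18)

(13, -18)


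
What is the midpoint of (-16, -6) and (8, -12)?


Midpoint = ((-16+8)/2, (-6+-12)/2) = (-4, -9)

(-4, -9)


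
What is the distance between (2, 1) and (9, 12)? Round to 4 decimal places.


d = sqrt((9-2)^2 + (12-1)^2) = 13.0384

13.0384


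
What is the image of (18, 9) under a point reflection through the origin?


Reflection through origin: (x, y) -> (-x, -y)
(18, 9) -> (-18, -9)

(-18, -9)


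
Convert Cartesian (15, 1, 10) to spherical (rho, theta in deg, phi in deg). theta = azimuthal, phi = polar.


rho = sqrt(15^2 + 1^2 + 10^2) = 18.0555
theta = atan2(1, 15) = 3.8141 deg
phi = acos(10/18.0555) = 56.3685 deg

rho = 18.0555, theta = 3.8141 deg, phi = 56.3685 deg


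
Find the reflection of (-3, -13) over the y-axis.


Reflection across y-axis: (x, y) -> (-x, y)
(-3, -13) -> (3, -13)

(3, -13)


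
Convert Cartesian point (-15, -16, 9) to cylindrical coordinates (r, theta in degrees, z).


r = sqrt((-15)^2 + (-16)^2) = 21.9317
theta = atan2(-16, -15) = 226.8476 deg
z = 9

r = 21.9317, theta = 226.8476 deg, z = 9


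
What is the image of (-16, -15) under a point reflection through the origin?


Reflection through origin: (x, y) -> (-x, -y)
(-16, -15) -> (16, 15)

(16, 15)


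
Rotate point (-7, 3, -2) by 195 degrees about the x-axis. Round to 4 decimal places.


x' = -7
y' = 3*cos(195) - -2*sin(195) = -3.4154
z' = 3*sin(195) + -2*cos(195) = 1.1554

(-7, -3.4154, 1.1554)


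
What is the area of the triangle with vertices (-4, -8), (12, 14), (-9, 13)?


Area = |x1(y2-y3) + x2(y3-y1) + x3(y1-y2)| / 2
= |-4*(14-13) + 12*(13--8) + -9*(-8-14)| / 2
= 223

223


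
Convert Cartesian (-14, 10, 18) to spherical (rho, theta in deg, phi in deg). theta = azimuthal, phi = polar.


rho = sqrt((-14)^2 + 10^2 + 18^2) = 24.8998
theta = atan2(10, -14) = 144.4623 deg
phi = acos(18/24.8998) = 43.7058 deg

rho = 24.8998, theta = 144.4623 deg, phi = 43.7058 deg


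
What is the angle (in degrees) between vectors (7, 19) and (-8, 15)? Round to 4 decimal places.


dot = 7*-8 + 19*15 = 229
|u| = 20.2485, |v| = 17
cos(angle) = 0.6653
angle = 48.2973 degrees

48.2973 degrees


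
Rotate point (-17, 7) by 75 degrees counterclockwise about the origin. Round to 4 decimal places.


x' = -17*cos(75) - 7*sin(75) = -11.1614
y' = -17*sin(75) + 7*cos(75) = -14.609

(-11.1614, -14.609)


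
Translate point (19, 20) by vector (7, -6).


Translation: (x+dx, y+dy) = (19+7, 20+-6) = (26, 14)

(26, 14)


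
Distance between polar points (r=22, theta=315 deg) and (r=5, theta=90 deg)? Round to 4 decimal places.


d = sqrt(r1^2 + r2^2 - 2*r1*r2*cos(t2-t1))
d = sqrt(22^2 + 5^2 - 2*22*5*cos(90-315)) = 25.7791

25.7791


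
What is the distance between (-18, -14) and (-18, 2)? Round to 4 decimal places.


d = sqrt((-18--18)^2 + (2--14)^2) = 16

16


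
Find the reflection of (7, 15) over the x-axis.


Reflection across x-axis: (x, y) -> (x, -y)
(7, 15) -> (7, -15)

(7, -15)


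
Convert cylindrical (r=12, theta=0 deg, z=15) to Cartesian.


x = 12 * cos(0) = 12
y = 12 * sin(0) = 0
z = 15

(12, 0, 15)


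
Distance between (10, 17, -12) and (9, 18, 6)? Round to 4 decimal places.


d = sqrt((9-10)^2 + (18-17)^2 + (6--12)^2) = 18.0555

18.0555


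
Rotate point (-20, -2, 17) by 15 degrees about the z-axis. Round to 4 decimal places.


x' = -20*cos(15) - -2*sin(15) = -18.8009
y' = -20*sin(15) + -2*cos(15) = -7.1082
z' = 17

(-18.8009, -7.1082, 17)


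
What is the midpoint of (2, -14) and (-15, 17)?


Midpoint = ((2+-15)/2, (-14+17)/2) = (-6.5, 1.5)

(-6.5, 1.5)


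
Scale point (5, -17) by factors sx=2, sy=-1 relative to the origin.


Scaling: (x*sx, y*sy) = (5*2, -17*-1) = (10, 17)

(10, 17)


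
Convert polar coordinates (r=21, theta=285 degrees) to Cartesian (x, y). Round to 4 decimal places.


x = 21 * cos(285) = 5.4352
y = 21 * sin(285) = -20.2844

(5.4352, -20.2844)


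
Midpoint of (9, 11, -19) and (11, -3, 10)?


Midpoint = ((9+11)/2, (11+-3)/2, (-19+10)/2) = (10, 4, -4.5)

(10, 4, -4.5)


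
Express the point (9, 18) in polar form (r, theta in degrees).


r = sqrt(9^2 + 18^2) = 20.1246
theta = atan2(18, 9) = 63.4349 degrees

r = 20.1246, theta = 63.4349 degrees


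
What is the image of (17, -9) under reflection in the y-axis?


Reflection across y-axis: (x, y) -> (-x, y)
(17, -9) -> (-17, -9)

(-17, -9)


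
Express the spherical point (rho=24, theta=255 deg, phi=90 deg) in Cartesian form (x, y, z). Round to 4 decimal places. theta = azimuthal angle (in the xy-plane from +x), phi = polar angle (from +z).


x = 24 * sin(90) * cos(255) = -6.2117
y = 24 * sin(90) * sin(255) = -23.1822
z = 24 * cos(90) = 0

(-6.2117, -23.1822, 0)


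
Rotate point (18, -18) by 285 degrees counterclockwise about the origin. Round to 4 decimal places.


x' = 18*cos(285) - -18*sin(285) = -12.7279
y' = 18*sin(285) + -18*cos(285) = -22.0454

(-12.7279, -22.0454)


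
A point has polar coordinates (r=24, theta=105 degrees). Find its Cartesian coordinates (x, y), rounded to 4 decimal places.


x = 24 * cos(105) = -6.2117
y = 24 * sin(105) = 23.1822

(-6.2117, 23.1822)


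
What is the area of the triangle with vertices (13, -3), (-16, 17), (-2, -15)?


Area = |x1(y2-y3) + x2(y3-y1) + x3(y1-y2)| / 2
= |13*(17--15) + -16*(-15--3) + -2*(-3-17)| / 2
= 324

324


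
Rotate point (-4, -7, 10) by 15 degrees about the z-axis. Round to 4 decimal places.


x' = -4*cos(15) - -7*sin(15) = -2.052
y' = -4*sin(15) + -7*cos(15) = -7.7968
z' = 10

(-2.052, -7.7968, 10)


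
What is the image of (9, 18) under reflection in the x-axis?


Reflection across x-axis: (x, y) -> (x, -y)
(9, 18) -> (9, -18)

(9, -18)


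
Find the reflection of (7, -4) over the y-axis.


Reflection across y-axis: (x, y) -> (-x, y)
(7, -4) -> (-7, -4)

(-7, -4)


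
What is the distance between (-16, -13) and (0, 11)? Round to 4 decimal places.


d = sqrt((0--16)^2 + (11--13)^2) = 28.8444

28.8444


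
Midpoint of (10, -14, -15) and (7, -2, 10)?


Midpoint = ((10+7)/2, (-14+-2)/2, (-15+10)/2) = (8.5, -8, -2.5)

(8.5, -8, -2.5)


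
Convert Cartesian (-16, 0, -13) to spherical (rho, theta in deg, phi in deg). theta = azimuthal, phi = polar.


rho = sqrt((-16)^2 + 0^2 + (-13)^2) = 20.6155
theta = atan2(0, -16) = 180 deg
phi = acos(-13/20.6155) = 129.0939 deg

rho = 20.6155, theta = 180 deg, phi = 129.0939 deg


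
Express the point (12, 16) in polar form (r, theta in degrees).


r = sqrt(12^2 + 16^2) = 20
theta = atan2(16, 12) = 53.1301 degrees

r = 20, theta = 53.1301 degrees


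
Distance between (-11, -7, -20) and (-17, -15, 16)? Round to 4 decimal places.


d = sqrt((-17--11)^2 + (-15--7)^2 + (16--20)^2) = 37.3631

37.3631


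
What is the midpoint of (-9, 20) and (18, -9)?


Midpoint = ((-9+18)/2, (20+-9)/2) = (4.5, 5.5)

(4.5, 5.5)


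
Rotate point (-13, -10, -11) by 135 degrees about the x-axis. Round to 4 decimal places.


x' = -13
y' = -10*cos(135) - -11*sin(135) = 14.8492
z' = -10*sin(135) + -11*cos(135) = 0.7071

(-13, 14.8492, 0.7071)


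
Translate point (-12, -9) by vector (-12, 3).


Translation: (x+dx, y+dy) = (-12+-12, -9+3) = (-24, -6)

(-24, -6)


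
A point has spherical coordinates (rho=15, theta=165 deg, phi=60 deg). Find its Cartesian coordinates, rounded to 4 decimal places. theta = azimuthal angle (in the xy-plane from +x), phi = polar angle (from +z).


x = 15 * sin(60) * cos(165) = -12.5477
y = 15 * sin(60) * sin(165) = 3.3622
z = 15 * cos(60) = 7.5

(-12.5477, 3.3622, 7.5)


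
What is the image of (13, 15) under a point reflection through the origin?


Reflection through origin: (x, y) -> (-x, -y)
(13, 15) -> (-13, -15)

(-13, -15)


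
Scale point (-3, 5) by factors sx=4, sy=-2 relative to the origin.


Scaling: (x*sx, y*sy) = (-3*4, 5*-2) = (-12, -10)

(-12, -10)


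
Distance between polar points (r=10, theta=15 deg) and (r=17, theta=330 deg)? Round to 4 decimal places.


d = sqrt(r1^2 + r2^2 - 2*r1*r2*cos(t2-t1))
d = sqrt(10^2 + 17^2 - 2*10*17*cos(330-15)) = 12.1895

12.1895


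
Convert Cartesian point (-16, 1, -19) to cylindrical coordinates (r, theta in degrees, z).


r = sqrt((-16)^2 + 1^2) = 16.0312
theta = atan2(1, -16) = 176.4237 deg
z = -19

r = 16.0312, theta = 176.4237 deg, z = -19


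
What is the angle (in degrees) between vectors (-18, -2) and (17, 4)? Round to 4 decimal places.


dot = -18*17 + -2*4 = -314
|u| = 18.1108, |v| = 17.4642
cos(angle) = -0.9928
angle = 173.0997 degrees

173.0997 degrees


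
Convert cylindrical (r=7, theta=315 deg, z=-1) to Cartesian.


x = 7 * cos(315) = 4.9497
y = 7 * sin(315) = -4.9497
z = -1

(4.9497, -4.9497, -1)


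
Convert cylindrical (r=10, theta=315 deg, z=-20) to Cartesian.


x = 10 * cos(315) = 7.0711
y = 10 * sin(315) = -7.0711
z = -20

(7.0711, -7.0711, -20)


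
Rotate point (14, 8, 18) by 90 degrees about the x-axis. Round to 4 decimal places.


x' = 14
y' = 8*cos(90) - 18*sin(90) = -18
z' = 8*sin(90) + 18*cos(90) = 8

(14, -18, 8)


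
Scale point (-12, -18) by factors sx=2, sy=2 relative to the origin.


Scaling: (x*sx, y*sy) = (-12*2, -18*2) = (-24, -36)

(-24, -36)


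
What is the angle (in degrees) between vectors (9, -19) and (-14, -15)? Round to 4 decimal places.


dot = 9*-14 + -19*-15 = 159
|u| = 21.0238, |v| = 20.5183
cos(angle) = 0.3686
angle = 68.3712 degrees

68.3712 degrees


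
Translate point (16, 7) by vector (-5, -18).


Translation: (x+dx, y+dy) = (16+-5, 7+-18) = (11, -11)

(11, -11)


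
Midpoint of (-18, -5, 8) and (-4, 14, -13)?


Midpoint = ((-18+-4)/2, (-5+14)/2, (8+-13)/2) = (-11, 4.5, -2.5)

(-11, 4.5, -2.5)


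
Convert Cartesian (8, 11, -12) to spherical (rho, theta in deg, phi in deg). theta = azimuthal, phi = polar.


rho = sqrt(8^2 + 11^2 + (-12)^2) = 18.1384
theta = atan2(11, 8) = 53.9726 deg
phi = acos(-12/18.1384) = 131.4206 deg

rho = 18.1384, theta = 53.9726 deg, phi = 131.4206 deg


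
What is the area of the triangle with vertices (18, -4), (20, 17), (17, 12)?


Area = |x1(y2-y3) + x2(y3-y1) + x3(y1-y2)| / 2
= |18*(17-12) + 20*(12--4) + 17*(-4-17)| / 2
= 26.5

26.5


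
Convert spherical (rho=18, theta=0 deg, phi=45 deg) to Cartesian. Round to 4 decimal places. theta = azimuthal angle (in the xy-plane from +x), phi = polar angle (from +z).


x = 18 * sin(45) * cos(0) = 12.7279
y = 18 * sin(45) * sin(0) = 0
z = 18 * cos(45) = 12.7279

(12.7279, 0, 12.7279)


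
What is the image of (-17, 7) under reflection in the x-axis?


Reflection across x-axis: (x, y) -> (x, -y)
(-17, 7) -> (-17, -7)

(-17, -7)


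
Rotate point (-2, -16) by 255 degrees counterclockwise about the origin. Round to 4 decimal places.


x' = -2*cos(255) - -16*sin(255) = -14.9372
y' = -2*sin(255) + -16*cos(255) = 6.073

(-14.9372, 6.073)


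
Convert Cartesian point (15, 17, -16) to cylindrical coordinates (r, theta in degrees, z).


r = sqrt(15^2 + 17^2) = 22.6716
theta = atan2(17, 15) = 48.5763 deg
z = -16

r = 22.6716, theta = 48.5763 deg, z = -16


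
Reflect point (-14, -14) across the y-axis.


Reflection across y-axis: (x, y) -> (-x, y)
(-14, -14) -> (14, -14)

(14, -14)


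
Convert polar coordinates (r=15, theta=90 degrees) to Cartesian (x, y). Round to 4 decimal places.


x = 15 * cos(90) = 0
y = 15 * sin(90) = 15

(0, 15)


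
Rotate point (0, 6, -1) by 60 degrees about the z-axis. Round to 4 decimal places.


x' = 0*cos(60) - 6*sin(60) = -5.1962
y' = 0*sin(60) + 6*cos(60) = 3
z' = -1

(-5.1962, 3, -1)


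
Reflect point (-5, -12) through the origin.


Reflection through origin: (x, y) -> (-x, -y)
(-5, -12) -> (5, 12)

(5, 12)


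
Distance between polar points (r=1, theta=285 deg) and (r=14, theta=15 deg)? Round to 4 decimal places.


d = sqrt(r1^2 + r2^2 - 2*r1*r2*cos(t2-t1))
d = sqrt(1^2 + 14^2 - 2*1*14*cos(15-285)) = 14.0357

14.0357


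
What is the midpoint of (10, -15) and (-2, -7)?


Midpoint = ((10+-2)/2, (-15+-7)/2) = (4, -11)

(4, -11)


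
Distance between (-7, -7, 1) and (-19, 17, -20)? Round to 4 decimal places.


d = sqrt((-19--7)^2 + (17--7)^2 + (-20-1)^2) = 34.0735

34.0735


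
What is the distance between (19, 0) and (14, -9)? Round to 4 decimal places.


d = sqrt((14-19)^2 + (-9-0)^2) = 10.2956

10.2956


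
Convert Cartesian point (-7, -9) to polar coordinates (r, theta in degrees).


r = sqrt((-7)^2 + (-9)^2) = 11.4018
theta = atan2(-9, -7) = 232.125 degrees

r = 11.4018, theta = 232.125 degrees


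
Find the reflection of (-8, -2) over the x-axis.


Reflection across x-axis: (x, y) -> (x, -y)
(-8, -2) -> (-8, 2)

(-8, 2)


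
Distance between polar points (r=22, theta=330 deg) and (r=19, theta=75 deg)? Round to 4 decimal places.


d = sqrt(r1^2 + r2^2 - 2*r1*r2*cos(t2-t1))
d = sqrt(22^2 + 19^2 - 2*22*19*cos(75-330)) = 32.5787

32.5787


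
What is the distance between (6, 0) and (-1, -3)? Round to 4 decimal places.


d = sqrt((-1-6)^2 + (-3-0)^2) = 7.6158

7.6158


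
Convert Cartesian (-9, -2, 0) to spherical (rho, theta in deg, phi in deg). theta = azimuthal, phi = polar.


rho = sqrt((-9)^2 + (-2)^2 + 0^2) = 9.2195
theta = atan2(-2, -9) = 192.5288 deg
phi = acos(0/9.2195) = 90 deg

rho = 9.2195, theta = 192.5288 deg, phi = 90 deg


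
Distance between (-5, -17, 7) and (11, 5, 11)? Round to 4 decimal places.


d = sqrt((11--5)^2 + (5--17)^2 + (11-7)^2) = 27.4955

27.4955


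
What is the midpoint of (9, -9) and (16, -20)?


Midpoint = ((9+16)/2, (-9+-20)/2) = (12.5, -14.5)

(12.5, -14.5)


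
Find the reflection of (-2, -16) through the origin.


Reflection through origin: (x, y) -> (-x, -y)
(-2, -16) -> (2, 16)

(2, 16)


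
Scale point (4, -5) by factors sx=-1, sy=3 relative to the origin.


Scaling: (x*sx, y*sy) = (4*-1, -5*3) = (-4, -15)

(-4, -15)


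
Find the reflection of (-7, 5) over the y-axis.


Reflection across y-axis: (x, y) -> (-x, y)
(-7, 5) -> (7, 5)

(7, 5)


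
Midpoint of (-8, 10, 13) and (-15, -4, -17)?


Midpoint = ((-8+-15)/2, (10+-4)/2, (13+-17)/2) = (-11.5, 3, -2)

(-11.5, 3, -2)


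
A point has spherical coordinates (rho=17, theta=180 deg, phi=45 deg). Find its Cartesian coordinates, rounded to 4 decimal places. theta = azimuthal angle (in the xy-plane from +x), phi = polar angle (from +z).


x = 17 * sin(45) * cos(180) = -12.0208
y = 17 * sin(45) * sin(180) = 0
z = 17 * cos(45) = 12.0208

(-12.0208, 0, 12.0208)


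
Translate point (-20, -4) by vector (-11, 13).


Translation: (x+dx, y+dy) = (-20+-11, -4+13) = (-31, 9)

(-31, 9)


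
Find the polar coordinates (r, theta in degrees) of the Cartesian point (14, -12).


r = sqrt(14^2 + (-12)^2) = 18.4391
theta = atan2(-12, 14) = 319.3987 degrees

r = 18.4391, theta = 319.3987 degrees


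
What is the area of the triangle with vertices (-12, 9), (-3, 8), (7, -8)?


Area = |x1(y2-y3) + x2(y3-y1) + x3(y1-y2)| / 2
= |-12*(8--8) + -3*(-8-9) + 7*(9-8)| / 2
= 67

67


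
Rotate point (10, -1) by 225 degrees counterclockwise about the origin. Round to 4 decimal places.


x' = 10*cos(225) - -1*sin(225) = -7.7782
y' = 10*sin(225) + -1*cos(225) = -6.364

(-7.7782, -6.364)


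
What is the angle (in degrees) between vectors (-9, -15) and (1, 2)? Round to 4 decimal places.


dot = -9*1 + -15*2 = -39
|u| = 17.4929, |v| = 2.2361
cos(angle) = -0.9971
angle = 175.6013 degrees

175.6013 degrees


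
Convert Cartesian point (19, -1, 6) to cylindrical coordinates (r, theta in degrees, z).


r = sqrt(19^2 + (-1)^2) = 19.0263
theta = atan2(-1, 19) = 356.9872 deg
z = 6

r = 19.0263, theta = 356.9872 deg, z = 6


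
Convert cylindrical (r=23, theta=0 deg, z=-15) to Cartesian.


x = 23 * cos(0) = 23
y = 23 * sin(0) = 0
z = -15

(23, 0, -15)


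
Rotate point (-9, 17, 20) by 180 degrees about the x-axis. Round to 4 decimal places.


x' = -9
y' = 17*cos(180) - 20*sin(180) = -17
z' = 17*sin(180) + 20*cos(180) = -20

(-9, -17, -20)


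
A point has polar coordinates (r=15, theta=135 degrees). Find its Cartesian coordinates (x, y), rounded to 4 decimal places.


x = 15 * cos(135) = -10.6066
y = 15 * sin(135) = 10.6066

(-10.6066, 10.6066)


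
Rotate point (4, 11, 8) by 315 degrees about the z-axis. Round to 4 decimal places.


x' = 4*cos(315) - 11*sin(315) = 10.6066
y' = 4*sin(315) + 11*cos(315) = 4.9497
z' = 8

(10.6066, 4.9497, 8)


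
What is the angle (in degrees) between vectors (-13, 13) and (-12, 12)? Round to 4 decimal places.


dot = -13*-12 + 13*12 = 312
|u| = 18.3848, |v| = 16.9706
cos(angle) = 1
angle = 0 degrees

0 degrees


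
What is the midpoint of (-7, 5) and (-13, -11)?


Midpoint = ((-7+-13)/2, (5+-11)/2) = (-10, -3)

(-10, -3)


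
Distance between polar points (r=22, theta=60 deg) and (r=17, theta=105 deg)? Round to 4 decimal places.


d = sqrt(r1^2 + r2^2 - 2*r1*r2*cos(t2-t1))
d = sqrt(22^2 + 17^2 - 2*22*17*cos(105-60)) = 15.6232

15.6232


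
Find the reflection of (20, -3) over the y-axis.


Reflection across y-axis: (x, y) -> (-x, y)
(20, -3) -> (-20, -3)

(-20, -3)


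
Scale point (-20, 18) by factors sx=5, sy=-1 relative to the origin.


Scaling: (x*sx, y*sy) = (-20*5, 18*-1) = (-100, -18)

(-100, -18)


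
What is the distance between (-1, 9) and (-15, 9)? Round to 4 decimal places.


d = sqrt((-15--1)^2 + (9-9)^2) = 14

14


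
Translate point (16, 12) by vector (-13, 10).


Translation: (x+dx, y+dy) = (16+-13, 12+10) = (3, 22)

(3, 22)


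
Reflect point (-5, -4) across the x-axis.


Reflection across x-axis: (x, y) -> (x, -y)
(-5, -4) -> (-5, 4)

(-5, 4)


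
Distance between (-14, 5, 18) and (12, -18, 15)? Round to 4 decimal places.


d = sqrt((12--14)^2 + (-18-5)^2 + (15-18)^2) = 34.8425

34.8425


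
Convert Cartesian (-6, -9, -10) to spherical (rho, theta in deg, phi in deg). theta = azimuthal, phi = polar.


rho = sqrt((-6)^2 + (-9)^2 + (-10)^2) = 14.7309
theta = atan2(-9, -6) = 236.3099 deg
phi = acos(-10/14.7309) = 132.7534 deg

rho = 14.7309, theta = 236.3099 deg, phi = 132.7534 deg


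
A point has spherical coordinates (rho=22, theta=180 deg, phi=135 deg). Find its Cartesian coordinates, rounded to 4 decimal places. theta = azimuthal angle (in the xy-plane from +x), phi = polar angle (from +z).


x = 22 * sin(135) * cos(180) = -15.5563
y = 22 * sin(135) * sin(180) = 0
z = 22 * cos(135) = -15.5563

(-15.5563, 0, -15.5563)


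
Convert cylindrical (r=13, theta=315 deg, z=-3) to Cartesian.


x = 13 * cos(315) = 9.1924
y = 13 * sin(315) = -9.1924
z = -3

(9.1924, -9.1924, -3)


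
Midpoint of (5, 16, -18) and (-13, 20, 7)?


Midpoint = ((5+-13)/2, (16+20)/2, (-18+7)/2) = (-4, 18, -5.5)

(-4, 18, -5.5)


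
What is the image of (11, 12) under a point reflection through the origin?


Reflection through origin: (x, y) -> (-x, -y)
(11, 12) -> (-11, -12)

(-11, -12)


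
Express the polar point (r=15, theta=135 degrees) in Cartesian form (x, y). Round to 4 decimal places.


x = 15 * cos(135) = -10.6066
y = 15 * sin(135) = 10.6066

(-10.6066, 10.6066)


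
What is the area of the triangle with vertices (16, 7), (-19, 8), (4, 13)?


Area = |x1(y2-y3) + x2(y3-y1) + x3(y1-y2)| / 2
= |16*(8-13) + -19*(13-7) + 4*(7-8)| / 2
= 99

99


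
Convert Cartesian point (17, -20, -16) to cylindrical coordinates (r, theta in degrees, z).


r = sqrt(17^2 + (-20)^2) = 26.2488
theta = atan2(-20, 17) = 310.3645 deg
z = -16

r = 26.2488, theta = 310.3645 deg, z = -16


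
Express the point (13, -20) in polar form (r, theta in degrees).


r = sqrt(13^2 + (-20)^2) = 23.8537
theta = atan2(-20, 13) = 303.0239 degrees

r = 23.8537, theta = 303.0239 degrees


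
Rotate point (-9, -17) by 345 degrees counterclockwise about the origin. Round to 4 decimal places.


x' = -9*cos(345) - -17*sin(345) = -13.0933
y' = -9*sin(345) + -17*cos(345) = -14.0914

(-13.0933, -14.0914)


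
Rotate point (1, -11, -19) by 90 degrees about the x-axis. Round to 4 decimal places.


x' = 1
y' = -11*cos(90) - -19*sin(90) = 19
z' = -11*sin(90) + -19*cos(90) = -11

(1, 19, -11)


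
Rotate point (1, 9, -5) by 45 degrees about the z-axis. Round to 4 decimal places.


x' = 1*cos(45) - 9*sin(45) = -5.6569
y' = 1*sin(45) + 9*cos(45) = 7.0711
z' = -5

(-5.6569, 7.0711, -5)


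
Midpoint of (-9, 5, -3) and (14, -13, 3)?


Midpoint = ((-9+14)/2, (5+-13)/2, (-3+3)/2) = (2.5, -4, 0)

(2.5, -4, 0)


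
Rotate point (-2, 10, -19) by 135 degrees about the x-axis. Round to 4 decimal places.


x' = -2
y' = 10*cos(135) - -19*sin(135) = 6.364
z' = 10*sin(135) + -19*cos(135) = 20.5061

(-2, 6.364, 20.5061)


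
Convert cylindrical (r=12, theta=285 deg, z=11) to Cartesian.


x = 12 * cos(285) = 3.1058
y = 12 * sin(285) = -11.5911
z = 11

(3.1058, -11.5911, 11)


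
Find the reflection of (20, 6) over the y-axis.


Reflection across y-axis: (x, y) -> (-x, y)
(20, 6) -> (-20, 6)

(-20, 6)


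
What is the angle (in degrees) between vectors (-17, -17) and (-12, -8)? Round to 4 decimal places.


dot = -17*-12 + -17*-8 = 340
|u| = 24.0416, |v| = 14.4222
cos(angle) = 0.9806
angle = 11.3099 degrees

11.3099 degrees


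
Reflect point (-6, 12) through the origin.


Reflection through origin: (x, y) -> (-x, -y)
(-6, 12) -> (6, -12)

(6, -12)


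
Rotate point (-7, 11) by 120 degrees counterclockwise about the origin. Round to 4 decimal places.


x' = -7*cos(120) - 11*sin(120) = -6.0263
y' = -7*sin(120) + 11*cos(120) = -11.5622

(-6.0263, -11.5622)


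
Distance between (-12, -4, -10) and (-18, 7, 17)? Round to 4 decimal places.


d = sqrt((-18--12)^2 + (7--4)^2 + (17--10)^2) = 29.7658

29.7658


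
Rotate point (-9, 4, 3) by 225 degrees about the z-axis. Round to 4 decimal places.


x' = -9*cos(225) - 4*sin(225) = 9.1924
y' = -9*sin(225) + 4*cos(225) = 3.5355
z' = 3

(9.1924, 3.5355, 3)


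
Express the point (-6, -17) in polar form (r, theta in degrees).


r = sqrt((-6)^2 + (-17)^2) = 18.0278
theta = atan2(-17, -6) = 250.56 degrees

r = 18.0278, theta = 250.56 degrees


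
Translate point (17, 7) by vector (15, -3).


Translation: (x+dx, y+dy) = (17+15, 7+-3) = (32, 4)

(32, 4)


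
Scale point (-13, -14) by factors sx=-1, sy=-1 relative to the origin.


Scaling: (x*sx, y*sy) = (-13*-1, -14*-1) = (13, 14)

(13, 14)


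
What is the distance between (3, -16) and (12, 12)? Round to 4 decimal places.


d = sqrt((12-3)^2 + (12--16)^2) = 29.4109

29.4109


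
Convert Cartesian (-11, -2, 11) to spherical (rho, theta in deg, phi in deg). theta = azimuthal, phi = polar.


rho = sqrt((-11)^2 + (-2)^2 + 11^2) = 15.6844
theta = atan2(-2, -11) = 190.3048 deg
phi = acos(11/15.6844) = 45.4658 deg

rho = 15.6844, theta = 190.3048 deg, phi = 45.4658 deg


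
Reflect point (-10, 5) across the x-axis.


Reflection across x-axis: (x, y) -> (x, -y)
(-10, 5) -> (-10, -5)

(-10, -5)


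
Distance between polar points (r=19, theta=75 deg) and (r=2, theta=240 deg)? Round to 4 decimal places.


d = sqrt(r1^2 + r2^2 - 2*r1*r2*cos(t2-t1))
d = sqrt(19^2 + 2^2 - 2*19*2*cos(240-75)) = 20.9383

20.9383


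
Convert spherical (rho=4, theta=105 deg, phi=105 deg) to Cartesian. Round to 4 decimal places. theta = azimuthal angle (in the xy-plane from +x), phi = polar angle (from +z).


x = 4 * sin(105) * cos(105) = -1
y = 4 * sin(105) * sin(105) = 3.7321
z = 4 * cos(105) = -1.0353

(-1, 3.7321, -1.0353)


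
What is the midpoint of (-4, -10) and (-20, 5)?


Midpoint = ((-4+-20)/2, (-10+5)/2) = (-12, -2.5)

(-12, -2.5)


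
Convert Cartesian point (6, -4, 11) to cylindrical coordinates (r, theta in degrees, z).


r = sqrt(6^2 + (-4)^2) = 7.2111
theta = atan2(-4, 6) = 326.3099 deg
z = 11

r = 7.2111, theta = 326.3099 deg, z = 11


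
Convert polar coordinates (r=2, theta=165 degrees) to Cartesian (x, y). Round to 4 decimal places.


x = 2 * cos(165) = -1.9319
y = 2 * sin(165) = 0.5176

(-1.9319, 0.5176)


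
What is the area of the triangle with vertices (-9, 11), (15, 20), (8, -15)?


Area = |x1(y2-y3) + x2(y3-y1) + x3(y1-y2)| / 2
= |-9*(20--15) + 15*(-15-11) + 8*(11-20)| / 2
= 388.5

388.5


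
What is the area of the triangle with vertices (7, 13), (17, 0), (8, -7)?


Area = |x1(y2-y3) + x2(y3-y1) + x3(y1-y2)| / 2
= |7*(0--7) + 17*(-7-13) + 8*(13-0)| / 2
= 93.5

93.5


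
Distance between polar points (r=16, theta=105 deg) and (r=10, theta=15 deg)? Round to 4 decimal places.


d = sqrt(r1^2 + r2^2 - 2*r1*r2*cos(t2-t1))
d = sqrt(16^2 + 10^2 - 2*16*10*cos(15-105)) = 18.868

18.868


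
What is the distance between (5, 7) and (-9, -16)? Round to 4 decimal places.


d = sqrt((-9-5)^2 + (-16-7)^2) = 26.9258

26.9258


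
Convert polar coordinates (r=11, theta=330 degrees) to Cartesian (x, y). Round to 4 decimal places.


x = 11 * cos(330) = 9.5263
y = 11 * sin(330) = -5.5

(9.5263, -5.5)


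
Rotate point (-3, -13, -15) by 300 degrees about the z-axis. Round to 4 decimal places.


x' = -3*cos(300) - -13*sin(300) = -12.7583
y' = -3*sin(300) + -13*cos(300) = -3.9019
z' = -15

(-12.7583, -3.9019, -15)


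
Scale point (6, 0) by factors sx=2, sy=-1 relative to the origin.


Scaling: (x*sx, y*sy) = (6*2, 0*-1) = (12, 0)

(12, 0)


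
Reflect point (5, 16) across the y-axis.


Reflection across y-axis: (x, y) -> (-x, y)
(5, 16) -> (-5, 16)

(-5, 16)


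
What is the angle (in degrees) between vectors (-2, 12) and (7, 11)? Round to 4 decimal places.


dot = -2*7 + 12*11 = 118
|u| = 12.1655, |v| = 13.0384
cos(angle) = 0.7439
angle = 41.9335 degrees

41.9335 degrees


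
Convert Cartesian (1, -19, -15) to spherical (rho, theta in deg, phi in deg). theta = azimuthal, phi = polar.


rho = sqrt(1^2 + (-19)^2 + (-15)^2) = 24.2281
theta = atan2(-19, 1) = 273.0128 deg
phi = acos(-15/24.2281) = 128.2516 deg

rho = 24.2281, theta = 273.0128 deg, phi = 128.2516 deg


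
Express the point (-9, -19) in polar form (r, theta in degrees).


r = sqrt((-9)^2 + (-19)^2) = 21.0238
theta = atan2(-19, -9) = 244.6538 degrees

r = 21.0238, theta = 244.6538 degrees


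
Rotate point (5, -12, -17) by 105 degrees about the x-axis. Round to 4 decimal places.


x' = 5
y' = -12*cos(105) - -17*sin(105) = 19.5266
z' = -12*sin(105) + -17*cos(105) = -7.1912

(5, 19.5266, -7.1912)


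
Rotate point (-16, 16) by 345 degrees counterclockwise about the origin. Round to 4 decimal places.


x' = -16*cos(345) - 16*sin(345) = -11.3137
y' = -16*sin(345) + 16*cos(345) = 19.5959

(-11.3137, 19.5959)


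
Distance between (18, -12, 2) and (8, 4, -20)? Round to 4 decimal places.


d = sqrt((8-18)^2 + (4--12)^2 + (-20-2)^2) = 28.9828

28.9828


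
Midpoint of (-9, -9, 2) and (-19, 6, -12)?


Midpoint = ((-9+-19)/2, (-9+6)/2, (2+-12)/2) = (-14, -1.5, -5)

(-14, -1.5, -5)


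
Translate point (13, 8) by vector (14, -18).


Translation: (x+dx, y+dy) = (13+14, 8+-18) = (27, -10)

(27, -10)


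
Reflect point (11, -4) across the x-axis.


Reflection across x-axis: (x, y) -> (x, -y)
(11, -4) -> (11, 4)

(11, 4)


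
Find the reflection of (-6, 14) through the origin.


Reflection through origin: (x, y) -> (-x, -y)
(-6, 14) -> (6, -14)

(6, -14)


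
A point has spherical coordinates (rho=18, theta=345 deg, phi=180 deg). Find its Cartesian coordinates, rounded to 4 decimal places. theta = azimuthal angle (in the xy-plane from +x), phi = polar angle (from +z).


x = 18 * sin(180) * cos(345) = 0
y = 18 * sin(180) * sin(345) = 0
z = 18 * cos(180) = -18

(0, 0, -18)


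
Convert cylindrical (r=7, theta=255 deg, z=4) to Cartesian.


x = 7 * cos(255) = -1.8117
y = 7 * sin(255) = -6.7615
z = 4

(-1.8117, -6.7615, 4)


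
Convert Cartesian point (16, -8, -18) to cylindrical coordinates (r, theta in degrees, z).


r = sqrt(16^2 + (-8)^2) = 17.8885
theta = atan2(-8, 16) = 333.4349 deg
z = -18

r = 17.8885, theta = 333.4349 deg, z = -18


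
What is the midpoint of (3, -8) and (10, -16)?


Midpoint = ((3+10)/2, (-8+-16)/2) = (6.5, -12)

(6.5, -12)


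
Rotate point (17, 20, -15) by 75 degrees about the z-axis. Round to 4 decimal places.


x' = 17*cos(75) - 20*sin(75) = -14.9186
y' = 17*sin(75) + 20*cos(75) = 21.5971
z' = -15

(-14.9186, 21.5971, -15)


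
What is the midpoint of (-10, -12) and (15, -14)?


Midpoint = ((-10+15)/2, (-12+-14)/2) = (2.5, -13)

(2.5, -13)


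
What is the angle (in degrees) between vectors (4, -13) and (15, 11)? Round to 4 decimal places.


dot = 4*15 + -13*11 = -83
|u| = 13.6015, |v| = 18.6011
cos(angle) = -0.3281
angle = 109.1511 degrees

109.1511 degrees


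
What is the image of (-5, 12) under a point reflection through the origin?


Reflection through origin: (x, y) -> (-x, -y)
(-5, 12) -> (5, -12)

(5, -12)


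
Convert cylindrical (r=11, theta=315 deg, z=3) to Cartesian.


x = 11 * cos(315) = 7.7782
y = 11 * sin(315) = -7.7782
z = 3

(7.7782, -7.7782, 3)


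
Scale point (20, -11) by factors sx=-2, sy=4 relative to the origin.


Scaling: (x*sx, y*sy) = (20*-2, -11*4) = (-40, -44)

(-40, -44)


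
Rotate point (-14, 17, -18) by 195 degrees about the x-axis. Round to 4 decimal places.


x' = -14
y' = 17*cos(195) - -18*sin(195) = -21.0795
z' = 17*sin(195) + -18*cos(195) = 12.9867

(-14, -21.0795, 12.9867)


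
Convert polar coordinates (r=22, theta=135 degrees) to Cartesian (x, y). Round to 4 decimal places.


x = 22 * cos(135) = -15.5563
y = 22 * sin(135) = 15.5563

(-15.5563, 15.5563)


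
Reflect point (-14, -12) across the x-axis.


Reflection across x-axis: (x, y) -> (x, -y)
(-14, -12) -> (-14, 12)

(-14, 12)


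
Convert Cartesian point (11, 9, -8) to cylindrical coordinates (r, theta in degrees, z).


r = sqrt(11^2 + 9^2) = 14.2127
theta = atan2(9, 11) = 39.2894 deg
z = -8

r = 14.2127, theta = 39.2894 deg, z = -8


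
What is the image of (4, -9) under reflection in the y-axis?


Reflection across y-axis: (x, y) -> (-x, y)
(4, -9) -> (-4, -9)

(-4, -9)


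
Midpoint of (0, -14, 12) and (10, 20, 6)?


Midpoint = ((0+10)/2, (-14+20)/2, (12+6)/2) = (5, 3, 9)

(5, 3, 9)


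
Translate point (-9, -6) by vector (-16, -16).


Translation: (x+dx, y+dy) = (-9+-16, -6+-16) = (-25, -22)

(-25, -22)


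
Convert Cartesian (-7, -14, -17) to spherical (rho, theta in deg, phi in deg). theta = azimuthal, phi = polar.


rho = sqrt((-7)^2 + (-14)^2 + (-17)^2) = 23.1084
theta = atan2(-14, -7) = 243.4349 deg
phi = acos(-17/23.1084) = 137.3632 deg

rho = 23.1084, theta = 243.4349 deg, phi = 137.3632 deg


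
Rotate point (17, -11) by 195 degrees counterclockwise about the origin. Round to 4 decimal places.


x' = 17*cos(195) - -11*sin(195) = -19.2677
y' = 17*sin(195) + -11*cos(195) = 6.2253

(-19.2677, 6.2253)


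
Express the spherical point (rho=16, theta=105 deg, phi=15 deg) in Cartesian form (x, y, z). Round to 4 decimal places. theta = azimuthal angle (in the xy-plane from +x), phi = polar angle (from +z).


x = 16 * sin(15) * cos(105) = -1.0718
y = 16 * sin(15) * sin(105) = 4
z = 16 * cos(15) = 15.4548

(-1.0718, 4, 15.4548)


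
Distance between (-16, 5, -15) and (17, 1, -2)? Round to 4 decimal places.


d = sqrt((17--16)^2 + (1-5)^2 + (-2--15)^2) = 35.6931

35.6931


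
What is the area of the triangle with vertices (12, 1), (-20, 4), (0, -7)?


Area = |x1(y2-y3) + x2(y3-y1) + x3(y1-y2)| / 2
= |12*(4--7) + -20*(-7-1) + 0*(1-4)| / 2
= 146

146


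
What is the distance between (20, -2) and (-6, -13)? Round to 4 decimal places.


d = sqrt((-6-20)^2 + (-13--2)^2) = 28.2312

28.2312


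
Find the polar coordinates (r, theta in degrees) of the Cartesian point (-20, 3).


r = sqrt((-20)^2 + 3^2) = 20.2237
theta = atan2(3, -20) = 171.4692 degrees

r = 20.2237, theta = 171.4692 degrees


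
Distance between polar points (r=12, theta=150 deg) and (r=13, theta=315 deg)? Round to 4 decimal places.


d = sqrt(r1^2 + r2^2 - 2*r1*r2*cos(t2-t1))
d = sqrt(12^2 + 13^2 - 2*12*13*cos(315-150)) = 24.7865

24.7865


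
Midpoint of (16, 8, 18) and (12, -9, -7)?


Midpoint = ((16+12)/2, (8+-9)/2, (18+-7)/2) = (14, -0.5, 5.5)

(14, -0.5, 5.5)


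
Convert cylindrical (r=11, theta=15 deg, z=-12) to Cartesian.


x = 11 * cos(15) = 10.6252
y = 11 * sin(15) = 2.847
z = -12

(10.6252, 2.847, -12)


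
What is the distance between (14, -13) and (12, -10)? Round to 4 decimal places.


d = sqrt((12-14)^2 + (-10--13)^2) = 3.6056

3.6056


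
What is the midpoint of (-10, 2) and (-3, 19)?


Midpoint = ((-10+-3)/2, (2+19)/2) = (-6.5, 10.5)

(-6.5, 10.5)


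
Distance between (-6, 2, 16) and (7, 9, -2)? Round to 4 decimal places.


d = sqrt((7--6)^2 + (9-2)^2 + (-2-16)^2) = 23.2809

23.2809


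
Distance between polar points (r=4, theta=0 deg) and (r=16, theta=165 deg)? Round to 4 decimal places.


d = sqrt(r1^2 + r2^2 - 2*r1*r2*cos(t2-t1))
d = sqrt(4^2 + 16^2 - 2*4*16*cos(165-0)) = 19.8907

19.8907


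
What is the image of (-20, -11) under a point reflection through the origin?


Reflection through origin: (x, y) -> (-x, -y)
(-20, -11) -> (20, 11)

(20, 11)


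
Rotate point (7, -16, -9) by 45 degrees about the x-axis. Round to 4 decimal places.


x' = 7
y' = -16*cos(45) - -9*sin(45) = -4.9497
z' = -16*sin(45) + -9*cos(45) = -17.6777

(7, -4.9497, -17.6777)


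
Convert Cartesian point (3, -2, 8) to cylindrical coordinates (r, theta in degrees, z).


r = sqrt(3^2 + (-2)^2) = 3.6056
theta = atan2(-2, 3) = 326.3099 deg
z = 8

r = 3.6056, theta = 326.3099 deg, z = 8


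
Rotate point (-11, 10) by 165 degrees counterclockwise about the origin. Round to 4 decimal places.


x' = -11*cos(165) - 10*sin(165) = 8.037
y' = -11*sin(165) + 10*cos(165) = -12.5063

(8.037, -12.5063)


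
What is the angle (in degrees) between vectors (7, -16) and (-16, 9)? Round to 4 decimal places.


dot = 7*-16 + -16*9 = -256
|u| = 17.4642, |v| = 18.3576
cos(angle) = -0.7985
angle = 142.9871 degrees

142.9871 degrees


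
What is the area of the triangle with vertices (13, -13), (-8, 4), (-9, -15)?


Area = |x1(y2-y3) + x2(y3-y1) + x3(y1-y2)| / 2
= |13*(4--15) + -8*(-15--13) + -9*(-13-4)| / 2
= 208

208


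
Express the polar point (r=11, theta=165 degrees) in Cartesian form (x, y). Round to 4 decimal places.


x = 11 * cos(165) = -10.6252
y = 11 * sin(165) = 2.847

(-10.6252, 2.847)


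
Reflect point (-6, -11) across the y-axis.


Reflection across y-axis: (x, y) -> (-x, y)
(-6, -11) -> (6, -11)

(6, -11)


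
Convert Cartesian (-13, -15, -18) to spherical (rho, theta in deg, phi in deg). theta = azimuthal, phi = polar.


rho = sqrt((-13)^2 + (-15)^2 + (-18)^2) = 26.7955
theta = atan2(-15, -13) = 229.0856 deg
phi = acos(-18/26.7955) = 132.2026 deg

rho = 26.7955, theta = 229.0856 deg, phi = 132.2026 deg


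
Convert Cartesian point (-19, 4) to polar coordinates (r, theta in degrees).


r = sqrt((-19)^2 + 4^2) = 19.4165
theta = atan2(4, -19) = 168.1113 degrees

r = 19.4165, theta = 168.1113 degrees


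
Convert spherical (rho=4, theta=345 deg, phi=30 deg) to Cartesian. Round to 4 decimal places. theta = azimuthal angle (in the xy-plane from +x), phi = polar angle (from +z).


x = 4 * sin(30) * cos(345) = 1.9319
y = 4 * sin(30) * sin(345) = -0.5176
z = 4 * cos(30) = 3.4641

(1.9319, -0.5176, 3.4641)


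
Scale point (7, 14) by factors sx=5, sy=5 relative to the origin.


Scaling: (x*sx, y*sy) = (7*5, 14*5) = (35, 70)

(35, 70)


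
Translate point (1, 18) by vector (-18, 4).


Translation: (x+dx, y+dy) = (1+-18, 18+4) = (-17, 22)

(-17, 22)


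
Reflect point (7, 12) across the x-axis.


Reflection across x-axis: (x, y) -> (x, -y)
(7, 12) -> (7, -12)

(7, -12)


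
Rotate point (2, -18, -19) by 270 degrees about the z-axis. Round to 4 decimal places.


x' = 2*cos(270) - -18*sin(270) = -18
y' = 2*sin(270) + -18*cos(270) = -2
z' = -19

(-18, -2, -19)


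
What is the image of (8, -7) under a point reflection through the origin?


Reflection through origin: (x, y) -> (-x, -y)
(8, -7) -> (-8, 7)

(-8, 7)


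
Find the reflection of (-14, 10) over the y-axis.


Reflection across y-axis: (x, y) -> (-x, y)
(-14, 10) -> (14, 10)

(14, 10)


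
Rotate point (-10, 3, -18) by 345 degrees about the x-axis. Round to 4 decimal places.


x' = -10
y' = 3*cos(345) - -18*sin(345) = -1.761
z' = 3*sin(345) + -18*cos(345) = -18.1631

(-10, -1.761, -18.1631)


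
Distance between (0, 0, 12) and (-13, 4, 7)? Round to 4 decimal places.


d = sqrt((-13-0)^2 + (4-0)^2 + (7-12)^2) = 14.4914

14.4914


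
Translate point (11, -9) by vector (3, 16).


Translation: (x+dx, y+dy) = (11+3, -9+16) = (14, 7)

(14, 7)


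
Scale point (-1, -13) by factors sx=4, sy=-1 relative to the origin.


Scaling: (x*sx, y*sy) = (-1*4, -13*-1) = (-4, 13)

(-4, 13)


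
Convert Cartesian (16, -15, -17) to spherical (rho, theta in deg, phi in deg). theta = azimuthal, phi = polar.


rho = sqrt(16^2 + (-15)^2 + (-17)^2) = 27.7489
theta = atan2(-15, 16) = 316.8476 deg
phi = acos(-17/27.7489) = 127.7805 deg

rho = 27.7489, theta = 316.8476 deg, phi = 127.7805 deg


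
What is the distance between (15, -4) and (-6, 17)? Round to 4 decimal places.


d = sqrt((-6-15)^2 + (17--4)^2) = 29.6985

29.6985


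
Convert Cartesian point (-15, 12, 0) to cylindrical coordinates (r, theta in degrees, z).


r = sqrt((-15)^2 + 12^2) = 19.2094
theta = atan2(12, -15) = 141.3402 deg
z = 0

r = 19.2094, theta = 141.3402 deg, z = 0


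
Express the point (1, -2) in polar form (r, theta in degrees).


r = sqrt(1^2 + (-2)^2) = 2.2361
theta = atan2(-2, 1) = 296.5651 degrees

r = 2.2361, theta = 296.5651 degrees
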